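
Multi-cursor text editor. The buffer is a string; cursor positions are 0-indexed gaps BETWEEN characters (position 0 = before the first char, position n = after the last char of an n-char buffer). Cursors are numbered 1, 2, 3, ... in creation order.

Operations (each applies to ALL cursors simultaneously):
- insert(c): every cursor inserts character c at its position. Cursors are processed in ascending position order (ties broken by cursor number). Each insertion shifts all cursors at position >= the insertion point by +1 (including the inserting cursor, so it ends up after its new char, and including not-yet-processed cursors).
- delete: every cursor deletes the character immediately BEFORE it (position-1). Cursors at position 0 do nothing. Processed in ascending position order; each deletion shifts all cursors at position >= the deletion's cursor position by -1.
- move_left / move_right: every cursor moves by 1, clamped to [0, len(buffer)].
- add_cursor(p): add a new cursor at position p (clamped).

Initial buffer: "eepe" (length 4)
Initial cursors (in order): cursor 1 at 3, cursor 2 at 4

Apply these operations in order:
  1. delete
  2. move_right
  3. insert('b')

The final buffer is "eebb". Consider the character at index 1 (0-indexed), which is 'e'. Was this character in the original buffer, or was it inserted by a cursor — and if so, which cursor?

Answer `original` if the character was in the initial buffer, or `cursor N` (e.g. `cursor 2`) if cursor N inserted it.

After op 1 (delete): buffer="ee" (len 2), cursors c1@2 c2@2, authorship ..
After op 2 (move_right): buffer="ee" (len 2), cursors c1@2 c2@2, authorship ..
After op 3 (insert('b')): buffer="eebb" (len 4), cursors c1@4 c2@4, authorship ..12
Authorship (.=original, N=cursor N): . . 1 2
Index 1: author = original

Answer: original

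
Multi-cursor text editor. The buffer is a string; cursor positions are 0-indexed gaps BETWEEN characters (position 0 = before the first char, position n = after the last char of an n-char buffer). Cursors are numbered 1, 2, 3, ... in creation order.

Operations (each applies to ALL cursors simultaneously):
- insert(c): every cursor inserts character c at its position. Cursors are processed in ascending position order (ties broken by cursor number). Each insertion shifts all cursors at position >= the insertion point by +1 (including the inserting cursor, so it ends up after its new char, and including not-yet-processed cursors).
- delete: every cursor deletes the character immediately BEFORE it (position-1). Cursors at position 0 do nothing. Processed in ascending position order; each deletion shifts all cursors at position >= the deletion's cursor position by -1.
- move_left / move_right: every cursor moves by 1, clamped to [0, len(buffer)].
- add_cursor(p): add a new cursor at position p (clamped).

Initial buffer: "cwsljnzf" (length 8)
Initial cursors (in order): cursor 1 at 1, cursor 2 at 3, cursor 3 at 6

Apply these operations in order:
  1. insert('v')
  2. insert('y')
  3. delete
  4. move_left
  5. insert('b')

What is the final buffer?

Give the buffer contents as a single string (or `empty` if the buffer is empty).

Answer: cbvwsbvljnbvzf

Derivation:
After op 1 (insert('v')): buffer="cvwsvljnvzf" (len 11), cursors c1@2 c2@5 c3@9, authorship .1..2...3..
After op 2 (insert('y')): buffer="cvywsvyljnvyzf" (len 14), cursors c1@3 c2@7 c3@12, authorship .11..22...33..
After op 3 (delete): buffer="cvwsvljnvzf" (len 11), cursors c1@2 c2@5 c3@9, authorship .1..2...3..
After op 4 (move_left): buffer="cvwsvljnvzf" (len 11), cursors c1@1 c2@4 c3@8, authorship .1..2...3..
After op 5 (insert('b')): buffer="cbvwsbvljnbvzf" (len 14), cursors c1@2 c2@6 c3@11, authorship .11..22...33..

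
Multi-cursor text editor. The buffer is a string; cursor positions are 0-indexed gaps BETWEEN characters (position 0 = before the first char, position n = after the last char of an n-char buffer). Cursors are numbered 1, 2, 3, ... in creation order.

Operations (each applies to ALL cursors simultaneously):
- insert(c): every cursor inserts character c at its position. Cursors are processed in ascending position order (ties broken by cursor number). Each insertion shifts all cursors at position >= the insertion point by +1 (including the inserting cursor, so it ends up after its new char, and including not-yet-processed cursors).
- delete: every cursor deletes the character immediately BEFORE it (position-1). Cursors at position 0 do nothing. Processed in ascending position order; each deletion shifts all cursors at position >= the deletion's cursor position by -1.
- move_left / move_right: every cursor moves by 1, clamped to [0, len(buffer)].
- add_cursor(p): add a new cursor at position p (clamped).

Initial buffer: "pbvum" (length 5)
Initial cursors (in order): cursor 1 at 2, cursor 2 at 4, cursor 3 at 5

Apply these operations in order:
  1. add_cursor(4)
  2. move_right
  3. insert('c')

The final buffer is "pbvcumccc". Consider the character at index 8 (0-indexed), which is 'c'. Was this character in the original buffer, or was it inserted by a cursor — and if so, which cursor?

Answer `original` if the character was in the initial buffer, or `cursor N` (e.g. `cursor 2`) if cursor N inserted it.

Answer: cursor 4

Derivation:
After op 1 (add_cursor(4)): buffer="pbvum" (len 5), cursors c1@2 c2@4 c4@4 c3@5, authorship .....
After op 2 (move_right): buffer="pbvum" (len 5), cursors c1@3 c2@5 c3@5 c4@5, authorship .....
After op 3 (insert('c')): buffer="pbvcumccc" (len 9), cursors c1@4 c2@9 c3@9 c4@9, authorship ...1..234
Authorship (.=original, N=cursor N): . . . 1 . . 2 3 4
Index 8: author = 4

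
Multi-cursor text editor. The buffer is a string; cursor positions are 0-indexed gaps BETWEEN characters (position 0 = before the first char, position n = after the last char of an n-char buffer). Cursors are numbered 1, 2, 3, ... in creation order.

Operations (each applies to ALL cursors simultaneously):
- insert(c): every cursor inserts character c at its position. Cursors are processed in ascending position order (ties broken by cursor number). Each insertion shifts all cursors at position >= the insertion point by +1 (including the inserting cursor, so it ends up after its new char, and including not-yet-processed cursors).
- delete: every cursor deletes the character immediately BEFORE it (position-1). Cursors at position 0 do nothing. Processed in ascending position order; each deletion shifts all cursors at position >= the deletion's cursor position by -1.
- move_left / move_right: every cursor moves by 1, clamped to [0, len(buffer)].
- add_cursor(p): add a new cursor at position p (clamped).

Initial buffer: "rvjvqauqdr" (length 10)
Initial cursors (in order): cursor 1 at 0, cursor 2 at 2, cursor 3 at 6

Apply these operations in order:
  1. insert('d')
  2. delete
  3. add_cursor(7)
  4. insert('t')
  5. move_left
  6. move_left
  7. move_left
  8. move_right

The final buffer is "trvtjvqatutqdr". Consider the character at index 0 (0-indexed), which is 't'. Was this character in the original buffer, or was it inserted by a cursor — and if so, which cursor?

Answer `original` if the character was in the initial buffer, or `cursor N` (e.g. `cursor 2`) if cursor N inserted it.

After op 1 (insert('d')): buffer="drvdjvqaduqdr" (len 13), cursors c1@1 c2@4 c3@9, authorship 1..2....3....
After op 2 (delete): buffer="rvjvqauqdr" (len 10), cursors c1@0 c2@2 c3@6, authorship ..........
After op 3 (add_cursor(7)): buffer="rvjvqauqdr" (len 10), cursors c1@0 c2@2 c3@6 c4@7, authorship ..........
After op 4 (insert('t')): buffer="trvtjvqatutqdr" (len 14), cursors c1@1 c2@4 c3@9 c4@11, authorship 1..2....3.4...
After op 5 (move_left): buffer="trvtjvqatutqdr" (len 14), cursors c1@0 c2@3 c3@8 c4@10, authorship 1..2....3.4...
After op 6 (move_left): buffer="trvtjvqatutqdr" (len 14), cursors c1@0 c2@2 c3@7 c4@9, authorship 1..2....3.4...
After op 7 (move_left): buffer="trvtjvqatutqdr" (len 14), cursors c1@0 c2@1 c3@6 c4@8, authorship 1..2....3.4...
After op 8 (move_right): buffer="trvtjvqatutqdr" (len 14), cursors c1@1 c2@2 c3@7 c4@9, authorship 1..2....3.4...
Authorship (.=original, N=cursor N): 1 . . 2 . . . . 3 . 4 . . .
Index 0: author = 1

Answer: cursor 1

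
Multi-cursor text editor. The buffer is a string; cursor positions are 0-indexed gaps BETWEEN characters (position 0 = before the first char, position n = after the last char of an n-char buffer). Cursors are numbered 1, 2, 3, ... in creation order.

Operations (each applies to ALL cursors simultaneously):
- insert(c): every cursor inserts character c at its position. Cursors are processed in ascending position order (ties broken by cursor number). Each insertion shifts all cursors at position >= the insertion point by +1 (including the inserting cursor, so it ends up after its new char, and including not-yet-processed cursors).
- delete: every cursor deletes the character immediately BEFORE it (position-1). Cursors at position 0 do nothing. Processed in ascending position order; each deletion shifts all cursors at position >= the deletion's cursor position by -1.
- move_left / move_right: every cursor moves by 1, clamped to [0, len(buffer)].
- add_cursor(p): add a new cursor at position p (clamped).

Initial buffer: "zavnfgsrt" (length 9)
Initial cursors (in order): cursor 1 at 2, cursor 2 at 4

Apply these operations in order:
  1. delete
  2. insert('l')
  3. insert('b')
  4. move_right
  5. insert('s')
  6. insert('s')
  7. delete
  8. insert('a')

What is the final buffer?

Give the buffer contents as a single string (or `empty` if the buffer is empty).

After op 1 (delete): buffer="zvfgsrt" (len 7), cursors c1@1 c2@2, authorship .......
After op 2 (insert('l')): buffer="zlvlfgsrt" (len 9), cursors c1@2 c2@4, authorship .1.2.....
After op 3 (insert('b')): buffer="zlbvlbfgsrt" (len 11), cursors c1@3 c2@6, authorship .11.22.....
After op 4 (move_right): buffer="zlbvlbfgsrt" (len 11), cursors c1@4 c2@7, authorship .11.22.....
After op 5 (insert('s')): buffer="zlbvslbfsgsrt" (len 13), cursors c1@5 c2@9, authorship .11.122.2....
After op 6 (insert('s')): buffer="zlbvsslbfssgsrt" (len 15), cursors c1@6 c2@11, authorship .11.1122.22....
After op 7 (delete): buffer="zlbvslbfsgsrt" (len 13), cursors c1@5 c2@9, authorship .11.122.2....
After op 8 (insert('a')): buffer="zlbvsalbfsagsrt" (len 15), cursors c1@6 c2@11, authorship .11.1122.22....

Answer: zlbvsalbfsagsrt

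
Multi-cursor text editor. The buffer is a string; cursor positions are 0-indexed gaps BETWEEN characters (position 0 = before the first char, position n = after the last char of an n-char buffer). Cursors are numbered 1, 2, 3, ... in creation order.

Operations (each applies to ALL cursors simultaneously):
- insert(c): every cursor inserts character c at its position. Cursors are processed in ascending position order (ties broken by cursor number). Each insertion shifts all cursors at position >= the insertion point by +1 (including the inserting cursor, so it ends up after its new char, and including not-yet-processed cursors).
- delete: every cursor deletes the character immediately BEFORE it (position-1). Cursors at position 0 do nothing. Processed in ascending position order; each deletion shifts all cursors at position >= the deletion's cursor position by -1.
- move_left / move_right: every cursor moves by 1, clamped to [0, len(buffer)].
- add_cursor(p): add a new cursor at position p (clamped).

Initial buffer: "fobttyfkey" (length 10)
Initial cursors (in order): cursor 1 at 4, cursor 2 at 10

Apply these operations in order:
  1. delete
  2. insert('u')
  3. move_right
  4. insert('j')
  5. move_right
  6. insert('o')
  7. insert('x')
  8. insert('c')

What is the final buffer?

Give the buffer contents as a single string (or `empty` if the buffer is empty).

Answer: fobutjyoxcfkeujoxc

Derivation:
After op 1 (delete): buffer="fobtyfke" (len 8), cursors c1@3 c2@8, authorship ........
After op 2 (insert('u')): buffer="fobutyfkeu" (len 10), cursors c1@4 c2@10, authorship ...1.....2
After op 3 (move_right): buffer="fobutyfkeu" (len 10), cursors c1@5 c2@10, authorship ...1.....2
After op 4 (insert('j')): buffer="fobutjyfkeuj" (len 12), cursors c1@6 c2@12, authorship ...1.1....22
After op 5 (move_right): buffer="fobutjyfkeuj" (len 12), cursors c1@7 c2@12, authorship ...1.1....22
After op 6 (insert('o')): buffer="fobutjyofkeujo" (len 14), cursors c1@8 c2@14, authorship ...1.1.1...222
After op 7 (insert('x')): buffer="fobutjyoxfkeujox" (len 16), cursors c1@9 c2@16, authorship ...1.1.11...2222
After op 8 (insert('c')): buffer="fobutjyoxcfkeujoxc" (len 18), cursors c1@10 c2@18, authorship ...1.1.111...22222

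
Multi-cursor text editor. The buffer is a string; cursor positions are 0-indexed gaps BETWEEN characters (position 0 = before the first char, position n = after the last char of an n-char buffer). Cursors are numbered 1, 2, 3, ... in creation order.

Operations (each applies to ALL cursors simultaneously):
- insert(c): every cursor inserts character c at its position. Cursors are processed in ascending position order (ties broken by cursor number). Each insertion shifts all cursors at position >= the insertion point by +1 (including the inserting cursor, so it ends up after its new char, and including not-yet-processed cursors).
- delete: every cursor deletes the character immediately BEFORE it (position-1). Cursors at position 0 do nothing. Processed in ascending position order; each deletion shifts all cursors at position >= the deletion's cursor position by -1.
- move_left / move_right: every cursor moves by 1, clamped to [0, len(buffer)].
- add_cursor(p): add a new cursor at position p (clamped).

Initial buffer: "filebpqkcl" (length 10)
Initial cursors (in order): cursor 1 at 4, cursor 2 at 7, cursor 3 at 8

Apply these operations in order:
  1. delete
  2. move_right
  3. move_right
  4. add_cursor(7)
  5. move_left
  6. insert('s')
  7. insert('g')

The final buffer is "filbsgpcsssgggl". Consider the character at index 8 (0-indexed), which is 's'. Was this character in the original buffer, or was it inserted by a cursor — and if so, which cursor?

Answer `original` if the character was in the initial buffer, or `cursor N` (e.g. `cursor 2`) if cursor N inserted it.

Answer: cursor 2

Derivation:
After op 1 (delete): buffer="filbpcl" (len 7), cursors c1@3 c2@5 c3@5, authorship .......
After op 2 (move_right): buffer="filbpcl" (len 7), cursors c1@4 c2@6 c3@6, authorship .......
After op 3 (move_right): buffer="filbpcl" (len 7), cursors c1@5 c2@7 c3@7, authorship .......
After op 4 (add_cursor(7)): buffer="filbpcl" (len 7), cursors c1@5 c2@7 c3@7 c4@7, authorship .......
After op 5 (move_left): buffer="filbpcl" (len 7), cursors c1@4 c2@6 c3@6 c4@6, authorship .......
After op 6 (insert('s')): buffer="filbspcsssl" (len 11), cursors c1@5 c2@10 c3@10 c4@10, authorship ....1..234.
After op 7 (insert('g')): buffer="filbsgpcsssgggl" (len 15), cursors c1@6 c2@14 c3@14 c4@14, authorship ....11..234234.
Authorship (.=original, N=cursor N): . . . . 1 1 . . 2 3 4 2 3 4 .
Index 8: author = 2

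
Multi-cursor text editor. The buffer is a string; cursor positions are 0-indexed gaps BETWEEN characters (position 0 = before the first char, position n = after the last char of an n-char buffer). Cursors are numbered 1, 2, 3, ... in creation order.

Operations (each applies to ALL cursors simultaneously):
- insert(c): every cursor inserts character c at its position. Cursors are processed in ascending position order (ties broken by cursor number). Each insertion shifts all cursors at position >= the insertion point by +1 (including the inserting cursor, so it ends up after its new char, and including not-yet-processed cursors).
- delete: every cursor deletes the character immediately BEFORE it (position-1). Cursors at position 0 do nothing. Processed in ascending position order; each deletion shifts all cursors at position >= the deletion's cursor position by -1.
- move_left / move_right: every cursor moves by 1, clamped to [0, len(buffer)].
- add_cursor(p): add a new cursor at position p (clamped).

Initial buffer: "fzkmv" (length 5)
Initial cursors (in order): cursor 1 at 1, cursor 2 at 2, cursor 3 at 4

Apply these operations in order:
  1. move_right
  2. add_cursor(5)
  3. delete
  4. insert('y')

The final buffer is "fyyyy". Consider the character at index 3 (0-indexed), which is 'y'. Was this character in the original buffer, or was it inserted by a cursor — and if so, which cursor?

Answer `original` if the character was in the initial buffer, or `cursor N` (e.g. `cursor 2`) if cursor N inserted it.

After op 1 (move_right): buffer="fzkmv" (len 5), cursors c1@2 c2@3 c3@5, authorship .....
After op 2 (add_cursor(5)): buffer="fzkmv" (len 5), cursors c1@2 c2@3 c3@5 c4@5, authorship .....
After op 3 (delete): buffer="f" (len 1), cursors c1@1 c2@1 c3@1 c4@1, authorship .
After op 4 (insert('y')): buffer="fyyyy" (len 5), cursors c1@5 c2@5 c3@5 c4@5, authorship .1234
Authorship (.=original, N=cursor N): . 1 2 3 4
Index 3: author = 3

Answer: cursor 3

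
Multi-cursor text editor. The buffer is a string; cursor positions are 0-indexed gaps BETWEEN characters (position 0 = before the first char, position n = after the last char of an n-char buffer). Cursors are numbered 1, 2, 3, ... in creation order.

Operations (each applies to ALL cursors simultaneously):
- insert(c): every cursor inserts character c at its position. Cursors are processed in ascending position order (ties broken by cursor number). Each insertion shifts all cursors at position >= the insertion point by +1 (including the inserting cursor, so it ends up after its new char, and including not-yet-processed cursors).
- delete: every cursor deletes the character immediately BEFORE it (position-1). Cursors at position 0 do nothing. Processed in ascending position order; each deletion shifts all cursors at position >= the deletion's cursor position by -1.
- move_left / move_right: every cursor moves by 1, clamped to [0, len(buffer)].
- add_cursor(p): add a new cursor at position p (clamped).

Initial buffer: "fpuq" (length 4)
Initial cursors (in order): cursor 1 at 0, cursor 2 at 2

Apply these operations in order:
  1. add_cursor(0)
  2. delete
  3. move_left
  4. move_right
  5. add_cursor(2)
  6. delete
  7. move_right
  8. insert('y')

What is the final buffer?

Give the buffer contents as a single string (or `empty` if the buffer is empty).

After op 1 (add_cursor(0)): buffer="fpuq" (len 4), cursors c1@0 c3@0 c2@2, authorship ....
After op 2 (delete): buffer="fuq" (len 3), cursors c1@0 c3@0 c2@1, authorship ...
After op 3 (move_left): buffer="fuq" (len 3), cursors c1@0 c2@0 c3@0, authorship ...
After op 4 (move_right): buffer="fuq" (len 3), cursors c1@1 c2@1 c3@1, authorship ...
After op 5 (add_cursor(2)): buffer="fuq" (len 3), cursors c1@1 c2@1 c3@1 c4@2, authorship ...
After op 6 (delete): buffer="q" (len 1), cursors c1@0 c2@0 c3@0 c4@0, authorship .
After op 7 (move_right): buffer="q" (len 1), cursors c1@1 c2@1 c3@1 c4@1, authorship .
After op 8 (insert('y')): buffer="qyyyy" (len 5), cursors c1@5 c2@5 c3@5 c4@5, authorship .1234

Answer: qyyyy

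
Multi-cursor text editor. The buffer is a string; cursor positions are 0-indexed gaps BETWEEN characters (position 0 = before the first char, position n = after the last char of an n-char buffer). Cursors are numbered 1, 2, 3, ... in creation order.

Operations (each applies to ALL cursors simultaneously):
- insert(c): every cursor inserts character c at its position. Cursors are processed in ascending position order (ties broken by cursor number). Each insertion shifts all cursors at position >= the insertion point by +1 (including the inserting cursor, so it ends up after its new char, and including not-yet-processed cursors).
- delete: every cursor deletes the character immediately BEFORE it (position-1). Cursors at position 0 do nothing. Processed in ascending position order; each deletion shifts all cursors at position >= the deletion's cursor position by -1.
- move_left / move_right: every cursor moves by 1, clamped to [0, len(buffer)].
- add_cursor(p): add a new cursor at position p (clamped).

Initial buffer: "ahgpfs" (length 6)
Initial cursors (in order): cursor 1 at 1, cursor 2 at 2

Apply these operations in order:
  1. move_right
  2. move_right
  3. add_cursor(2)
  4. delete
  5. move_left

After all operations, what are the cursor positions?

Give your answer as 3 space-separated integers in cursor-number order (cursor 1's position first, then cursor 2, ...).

After op 1 (move_right): buffer="ahgpfs" (len 6), cursors c1@2 c2@3, authorship ......
After op 2 (move_right): buffer="ahgpfs" (len 6), cursors c1@3 c2@4, authorship ......
After op 3 (add_cursor(2)): buffer="ahgpfs" (len 6), cursors c3@2 c1@3 c2@4, authorship ......
After op 4 (delete): buffer="afs" (len 3), cursors c1@1 c2@1 c3@1, authorship ...
After op 5 (move_left): buffer="afs" (len 3), cursors c1@0 c2@0 c3@0, authorship ...

Answer: 0 0 0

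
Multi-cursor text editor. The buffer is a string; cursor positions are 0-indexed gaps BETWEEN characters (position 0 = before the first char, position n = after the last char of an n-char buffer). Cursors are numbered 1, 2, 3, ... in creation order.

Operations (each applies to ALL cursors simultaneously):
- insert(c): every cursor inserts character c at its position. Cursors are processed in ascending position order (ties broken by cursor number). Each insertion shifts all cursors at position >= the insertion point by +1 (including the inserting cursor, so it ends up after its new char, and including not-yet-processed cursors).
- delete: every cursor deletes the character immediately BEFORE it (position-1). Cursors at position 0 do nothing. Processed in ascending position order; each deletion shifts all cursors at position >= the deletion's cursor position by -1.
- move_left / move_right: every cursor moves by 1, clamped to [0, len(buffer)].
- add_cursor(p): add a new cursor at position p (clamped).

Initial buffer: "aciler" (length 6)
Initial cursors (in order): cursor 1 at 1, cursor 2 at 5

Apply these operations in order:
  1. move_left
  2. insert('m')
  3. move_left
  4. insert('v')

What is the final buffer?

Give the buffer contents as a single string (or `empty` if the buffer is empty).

Answer: vmacilvmer

Derivation:
After op 1 (move_left): buffer="aciler" (len 6), cursors c1@0 c2@4, authorship ......
After op 2 (insert('m')): buffer="macilmer" (len 8), cursors c1@1 c2@6, authorship 1....2..
After op 3 (move_left): buffer="macilmer" (len 8), cursors c1@0 c2@5, authorship 1....2..
After op 4 (insert('v')): buffer="vmacilvmer" (len 10), cursors c1@1 c2@7, authorship 11....22..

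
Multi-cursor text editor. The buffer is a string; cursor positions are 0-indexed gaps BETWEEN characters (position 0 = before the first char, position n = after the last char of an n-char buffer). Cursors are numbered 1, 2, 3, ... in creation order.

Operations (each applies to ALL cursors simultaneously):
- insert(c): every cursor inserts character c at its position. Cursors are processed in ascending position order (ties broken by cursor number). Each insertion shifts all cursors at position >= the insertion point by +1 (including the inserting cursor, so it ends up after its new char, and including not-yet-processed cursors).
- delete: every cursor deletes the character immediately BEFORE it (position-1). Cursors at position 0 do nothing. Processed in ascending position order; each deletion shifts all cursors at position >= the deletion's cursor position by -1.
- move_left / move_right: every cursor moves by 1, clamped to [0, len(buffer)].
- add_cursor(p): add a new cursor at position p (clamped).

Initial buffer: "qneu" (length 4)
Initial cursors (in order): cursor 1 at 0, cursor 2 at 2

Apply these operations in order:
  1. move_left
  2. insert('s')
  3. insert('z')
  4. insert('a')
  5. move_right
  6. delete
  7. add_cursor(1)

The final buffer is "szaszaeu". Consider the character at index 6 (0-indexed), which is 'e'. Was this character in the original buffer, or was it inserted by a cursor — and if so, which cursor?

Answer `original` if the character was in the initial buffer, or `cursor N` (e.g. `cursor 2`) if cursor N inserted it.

After op 1 (move_left): buffer="qneu" (len 4), cursors c1@0 c2@1, authorship ....
After op 2 (insert('s')): buffer="sqsneu" (len 6), cursors c1@1 c2@3, authorship 1.2...
After op 3 (insert('z')): buffer="szqszneu" (len 8), cursors c1@2 c2@5, authorship 11.22...
After op 4 (insert('a')): buffer="szaqszaneu" (len 10), cursors c1@3 c2@7, authorship 111.222...
After op 5 (move_right): buffer="szaqszaneu" (len 10), cursors c1@4 c2@8, authorship 111.222...
After op 6 (delete): buffer="szaszaeu" (len 8), cursors c1@3 c2@6, authorship 111222..
After op 7 (add_cursor(1)): buffer="szaszaeu" (len 8), cursors c3@1 c1@3 c2@6, authorship 111222..
Authorship (.=original, N=cursor N): 1 1 1 2 2 2 . .
Index 6: author = original

Answer: original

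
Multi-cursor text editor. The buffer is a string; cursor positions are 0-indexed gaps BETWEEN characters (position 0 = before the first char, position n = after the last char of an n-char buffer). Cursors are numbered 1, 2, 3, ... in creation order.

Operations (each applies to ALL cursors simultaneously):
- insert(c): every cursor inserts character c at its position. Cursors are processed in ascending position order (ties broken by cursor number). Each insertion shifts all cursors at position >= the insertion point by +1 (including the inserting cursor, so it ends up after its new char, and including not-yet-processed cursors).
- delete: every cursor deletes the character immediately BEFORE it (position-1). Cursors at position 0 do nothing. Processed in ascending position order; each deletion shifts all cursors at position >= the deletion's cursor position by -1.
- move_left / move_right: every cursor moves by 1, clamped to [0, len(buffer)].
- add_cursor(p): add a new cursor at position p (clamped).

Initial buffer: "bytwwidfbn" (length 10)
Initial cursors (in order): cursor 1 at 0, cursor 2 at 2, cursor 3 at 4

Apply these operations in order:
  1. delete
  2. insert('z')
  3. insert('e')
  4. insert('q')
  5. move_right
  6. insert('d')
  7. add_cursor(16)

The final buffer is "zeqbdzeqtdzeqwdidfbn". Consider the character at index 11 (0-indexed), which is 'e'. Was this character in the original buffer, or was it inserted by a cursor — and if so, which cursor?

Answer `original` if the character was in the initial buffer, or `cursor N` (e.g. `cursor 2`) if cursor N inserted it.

After op 1 (delete): buffer="btwidfbn" (len 8), cursors c1@0 c2@1 c3@2, authorship ........
After op 2 (insert('z')): buffer="zbztzwidfbn" (len 11), cursors c1@1 c2@3 c3@5, authorship 1.2.3......
After op 3 (insert('e')): buffer="zebzetzewidfbn" (len 14), cursors c1@2 c2@5 c3@8, authorship 11.22.33......
After op 4 (insert('q')): buffer="zeqbzeqtzeqwidfbn" (len 17), cursors c1@3 c2@7 c3@11, authorship 111.222.333......
After op 5 (move_right): buffer="zeqbzeqtzeqwidfbn" (len 17), cursors c1@4 c2@8 c3@12, authorship 111.222.333......
After op 6 (insert('d')): buffer="zeqbdzeqtdzeqwdidfbn" (len 20), cursors c1@5 c2@10 c3@15, authorship 111.1222.2333.3.....
After op 7 (add_cursor(16)): buffer="zeqbdzeqtdzeqwdidfbn" (len 20), cursors c1@5 c2@10 c3@15 c4@16, authorship 111.1222.2333.3.....
Authorship (.=original, N=cursor N): 1 1 1 . 1 2 2 2 . 2 3 3 3 . 3 . . . . .
Index 11: author = 3

Answer: cursor 3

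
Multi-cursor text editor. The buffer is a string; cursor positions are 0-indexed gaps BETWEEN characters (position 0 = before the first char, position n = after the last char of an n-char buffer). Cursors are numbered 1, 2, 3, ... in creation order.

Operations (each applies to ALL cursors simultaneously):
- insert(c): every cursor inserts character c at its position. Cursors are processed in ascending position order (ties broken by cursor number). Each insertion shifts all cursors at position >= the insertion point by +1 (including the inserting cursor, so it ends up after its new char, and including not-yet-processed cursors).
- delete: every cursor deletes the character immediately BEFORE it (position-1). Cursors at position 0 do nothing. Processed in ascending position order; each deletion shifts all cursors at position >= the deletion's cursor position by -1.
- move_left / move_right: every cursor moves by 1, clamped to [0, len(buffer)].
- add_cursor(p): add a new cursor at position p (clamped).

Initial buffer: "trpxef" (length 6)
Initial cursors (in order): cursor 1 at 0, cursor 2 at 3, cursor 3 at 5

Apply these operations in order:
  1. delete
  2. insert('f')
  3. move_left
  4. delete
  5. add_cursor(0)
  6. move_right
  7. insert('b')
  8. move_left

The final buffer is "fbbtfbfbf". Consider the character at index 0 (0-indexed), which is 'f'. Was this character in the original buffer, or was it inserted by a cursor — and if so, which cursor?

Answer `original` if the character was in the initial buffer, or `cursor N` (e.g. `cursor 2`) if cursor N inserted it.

After op 1 (delete): buffer="trxf" (len 4), cursors c1@0 c2@2 c3@3, authorship ....
After op 2 (insert('f')): buffer="ftrfxff" (len 7), cursors c1@1 c2@4 c3@6, authorship 1..2.3.
After op 3 (move_left): buffer="ftrfxff" (len 7), cursors c1@0 c2@3 c3@5, authorship 1..2.3.
After op 4 (delete): buffer="ftfff" (len 5), cursors c1@0 c2@2 c3@3, authorship 1.23.
After op 5 (add_cursor(0)): buffer="ftfff" (len 5), cursors c1@0 c4@0 c2@2 c3@3, authorship 1.23.
After op 6 (move_right): buffer="ftfff" (len 5), cursors c1@1 c4@1 c2@3 c3@4, authorship 1.23.
After op 7 (insert('b')): buffer="fbbtfbfbf" (len 9), cursors c1@3 c4@3 c2@6 c3@8, authorship 114.2233.
After op 8 (move_left): buffer="fbbtfbfbf" (len 9), cursors c1@2 c4@2 c2@5 c3@7, authorship 114.2233.
Authorship (.=original, N=cursor N): 1 1 4 . 2 2 3 3 .
Index 0: author = 1

Answer: cursor 1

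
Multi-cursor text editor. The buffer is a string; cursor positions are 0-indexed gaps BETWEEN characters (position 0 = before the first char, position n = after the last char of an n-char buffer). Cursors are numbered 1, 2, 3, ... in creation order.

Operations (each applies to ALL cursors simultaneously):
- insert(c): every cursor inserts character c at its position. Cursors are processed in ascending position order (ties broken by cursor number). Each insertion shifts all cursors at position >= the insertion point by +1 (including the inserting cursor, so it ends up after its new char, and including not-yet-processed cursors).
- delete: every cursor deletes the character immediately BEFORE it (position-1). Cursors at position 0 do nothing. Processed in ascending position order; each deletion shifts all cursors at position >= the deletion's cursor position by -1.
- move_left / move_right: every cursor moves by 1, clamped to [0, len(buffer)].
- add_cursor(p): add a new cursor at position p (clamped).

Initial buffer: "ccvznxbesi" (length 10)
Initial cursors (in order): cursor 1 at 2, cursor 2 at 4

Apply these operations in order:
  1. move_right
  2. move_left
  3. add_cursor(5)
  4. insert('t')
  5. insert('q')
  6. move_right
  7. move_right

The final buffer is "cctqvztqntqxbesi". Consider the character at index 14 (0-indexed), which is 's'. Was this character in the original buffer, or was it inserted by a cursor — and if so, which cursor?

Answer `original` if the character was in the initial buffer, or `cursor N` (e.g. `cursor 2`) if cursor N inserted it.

Answer: original

Derivation:
After op 1 (move_right): buffer="ccvznxbesi" (len 10), cursors c1@3 c2@5, authorship ..........
After op 2 (move_left): buffer="ccvznxbesi" (len 10), cursors c1@2 c2@4, authorship ..........
After op 3 (add_cursor(5)): buffer="ccvznxbesi" (len 10), cursors c1@2 c2@4 c3@5, authorship ..........
After op 4 (insert('t')): buffer="cctvztntxbesi" (len 13), cursors c1@3 c2@6 c3@8, authorship ..1..2.3.....
After op 5 (insert('q')): buffer="cctqvztqntqxbesi" (len 16), cursors c1@4 c2@8 c3@11, authorship ..11..22.33.....
After op 6 (move_right): buffer="cctqvztqntqxbesi" (len 16), cursors c1@5 c2@9 c3@12, authorship ..11..22.33.....
After op 7 (move_right): buffer="cctqvztqntqxbesi" (len 16), cursors c1@6 c2@10 c3@13, authorship ..11..22.33.....
Authorship (.=original, N=cursor N): . . 1 1 . . 2 2 . 3 3 . . . . .
Index 14: author = original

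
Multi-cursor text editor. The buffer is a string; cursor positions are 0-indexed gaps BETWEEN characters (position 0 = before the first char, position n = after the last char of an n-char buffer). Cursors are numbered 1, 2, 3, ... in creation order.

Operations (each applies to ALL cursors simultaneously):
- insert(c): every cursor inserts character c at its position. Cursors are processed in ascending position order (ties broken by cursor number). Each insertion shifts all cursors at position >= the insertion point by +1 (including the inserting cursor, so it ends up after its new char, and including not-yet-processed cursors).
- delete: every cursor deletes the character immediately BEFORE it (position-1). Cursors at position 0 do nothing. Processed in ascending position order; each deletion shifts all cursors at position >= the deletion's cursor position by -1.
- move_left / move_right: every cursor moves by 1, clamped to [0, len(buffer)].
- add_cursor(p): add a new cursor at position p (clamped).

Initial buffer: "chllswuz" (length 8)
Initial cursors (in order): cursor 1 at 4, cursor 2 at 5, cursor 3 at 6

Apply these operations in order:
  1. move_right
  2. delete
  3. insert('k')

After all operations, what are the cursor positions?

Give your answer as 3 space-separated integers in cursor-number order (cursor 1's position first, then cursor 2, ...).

After op 1 (move_right): buffer="chllswuz" (len 8), cursors c1@5 c2@6 c3@7, authorship ........
After op 2 (delete): buffer="chllz" (len 5), cursors c1@4 c2@4 c3@4, authorship .....
After op 3 (insert('k')): buffer="chllkkkz" (len 8), cursors c1@7 c2@7 c3@7, authorship ....123.

Answer: 7 7 7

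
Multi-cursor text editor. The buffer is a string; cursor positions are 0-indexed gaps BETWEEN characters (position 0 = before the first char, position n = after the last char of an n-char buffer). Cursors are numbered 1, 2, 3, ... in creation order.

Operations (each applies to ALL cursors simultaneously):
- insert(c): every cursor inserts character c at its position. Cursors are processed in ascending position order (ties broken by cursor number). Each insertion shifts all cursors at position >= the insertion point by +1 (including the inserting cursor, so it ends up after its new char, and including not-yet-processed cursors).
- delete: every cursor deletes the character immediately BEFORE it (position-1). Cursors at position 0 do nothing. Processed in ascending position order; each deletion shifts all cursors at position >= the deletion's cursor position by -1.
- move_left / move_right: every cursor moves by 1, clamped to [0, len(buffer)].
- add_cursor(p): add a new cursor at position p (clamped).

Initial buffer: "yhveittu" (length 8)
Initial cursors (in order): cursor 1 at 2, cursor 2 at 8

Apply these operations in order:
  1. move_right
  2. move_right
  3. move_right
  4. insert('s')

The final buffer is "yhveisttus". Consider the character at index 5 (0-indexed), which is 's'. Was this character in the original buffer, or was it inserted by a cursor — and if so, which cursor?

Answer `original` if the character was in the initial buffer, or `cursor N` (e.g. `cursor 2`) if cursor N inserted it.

Answer: cursor 1

Derivation:
After op 1 (move_right): buffer="yhveittu" (len 8), cursors c1@3 c2@8, authorship ........
After op 2 (move_right): buffer="yhveittu" (len 8), cursors c1@4 c2@8, authorship ........
After op 3 (move_right): buffer="yhveittu" (len 8), cursors c1@5 c2@8, authorship ........
After op 4 (insert('s')): buffer="yhveisttus" (len 10), cursors c1@6 c2@10, authorship .....1...2
Authorship (.=original, N=cursor N): . . . . . 1 . . . 2
Index 5: author = 1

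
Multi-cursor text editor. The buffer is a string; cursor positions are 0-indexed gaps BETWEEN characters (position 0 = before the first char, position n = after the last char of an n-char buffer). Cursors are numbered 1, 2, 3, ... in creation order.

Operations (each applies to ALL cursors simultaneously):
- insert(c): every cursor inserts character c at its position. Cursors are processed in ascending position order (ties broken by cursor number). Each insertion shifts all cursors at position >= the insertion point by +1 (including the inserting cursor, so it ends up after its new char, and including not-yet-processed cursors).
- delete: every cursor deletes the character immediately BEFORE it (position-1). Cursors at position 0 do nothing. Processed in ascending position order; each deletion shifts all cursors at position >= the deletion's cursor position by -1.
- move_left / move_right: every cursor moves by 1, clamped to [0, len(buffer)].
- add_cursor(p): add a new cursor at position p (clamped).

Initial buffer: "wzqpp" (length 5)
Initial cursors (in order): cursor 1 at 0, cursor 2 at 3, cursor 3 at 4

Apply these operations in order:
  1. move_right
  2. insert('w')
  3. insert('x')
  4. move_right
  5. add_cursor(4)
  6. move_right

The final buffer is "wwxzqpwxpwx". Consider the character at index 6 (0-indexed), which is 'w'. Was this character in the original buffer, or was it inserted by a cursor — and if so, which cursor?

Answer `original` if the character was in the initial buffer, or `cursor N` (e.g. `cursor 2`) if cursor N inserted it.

After op 1 (move_right): buffer="wzqpp" (len 5), cursors c1@1 c2@4 c3@5, authorship .....
After op 2 (insert('w')): buffer="wwzqpwpw" (len 8), cursors c1@2 c2@6 c3@8, authorship .1...2.3
After op 3 (insert('x')): buffer="wwxzqpwxpwx" (len 11), cursors c1@3 c2@8 c3@11, authorship .11...22.33
After op 4 (move_right): buffer="wwxzqpwxpwx" (len 11), cursors c1@4 c2@9 c3@11, authorship .11...22.33
After op 5 (add_cursor(4)): buffer="wwxzqpwxpwx" (len 11), cursors c1@4 c4@4 c2@9 c3@11, authorship .11...22.33
After op 6 (move_right): buffer="wwxzqpwxpwx" (len 11), cursors c1@5 c4@5 c2@10 c3@11, authorship .11...22.33
Authorship (.=original, N=cursor N): . 1 1 . . . 2 2 . 3 3
Index 6: author = 2

Answer: cursor 2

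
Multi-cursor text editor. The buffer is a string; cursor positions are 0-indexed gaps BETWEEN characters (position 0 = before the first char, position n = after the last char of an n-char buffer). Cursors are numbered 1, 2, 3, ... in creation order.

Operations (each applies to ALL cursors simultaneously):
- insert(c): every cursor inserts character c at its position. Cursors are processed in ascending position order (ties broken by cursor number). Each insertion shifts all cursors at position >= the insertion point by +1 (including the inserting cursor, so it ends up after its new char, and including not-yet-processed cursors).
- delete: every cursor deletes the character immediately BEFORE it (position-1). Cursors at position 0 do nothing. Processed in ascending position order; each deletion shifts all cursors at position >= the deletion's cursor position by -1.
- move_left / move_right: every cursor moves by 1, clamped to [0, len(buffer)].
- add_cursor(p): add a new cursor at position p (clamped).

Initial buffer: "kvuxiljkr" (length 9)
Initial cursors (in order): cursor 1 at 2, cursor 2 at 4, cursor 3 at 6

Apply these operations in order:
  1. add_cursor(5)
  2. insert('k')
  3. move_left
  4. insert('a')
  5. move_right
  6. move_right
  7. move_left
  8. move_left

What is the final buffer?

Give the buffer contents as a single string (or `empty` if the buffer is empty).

After op 1 (add_cursor(5)): buffer="kvuxiljkr" (len 9), cursors c1@2 c2@4 c4@5 c3@6, authorship .........
After op 2 (insert('k')): buffer="kvkuxkiklkjkr" (len 13), cursors c1@3 c2@6 c4@8 c3@10, authorship ..1..2.4.3...
After op 3 (move_left): buffer="kvkuxkiklkjkr" (len 13), cursors c1@2 c2@5 c4@7 c3@9, authorship ..1..2.4.3...
After op 4 (insert('a')): buffer="kvakuxakiaklakjkr" (len 17), cursors c1@3 c2@7 c4@10 c3@13, authorship ..11..22.44.33...
After op 5 (move_right): buffer="kvakuxakiaklakjkr" (len 17), cursors c1@4 c2@8 c4@11 c3@14, authorship ..11..22.44.33...
After op 6 (move_right): buffer="kvakuxakiaklakjkr" (len 17), cursors c1@5 c2@9 c4@12 c3@15, authorship ..11..22.44.33...
After op 7 (move_left): buffer="kvakuxakiaklakjkr" (len 17), cursors c1@4 c2@8 c4@11 c3@14, authorship ..11..22.44.33...
After op 8 (move_left): buffer="kvakuxakiaklakjkr" (len 17), cursors c1@3 c2@7 c4@10 c3@13, authorship ..11..22.44.33...

Answer: kvakuxakiaklakjkr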